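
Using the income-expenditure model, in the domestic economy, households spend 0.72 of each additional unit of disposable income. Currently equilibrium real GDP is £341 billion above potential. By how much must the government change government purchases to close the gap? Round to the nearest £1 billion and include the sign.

Spending multiplier = 1/(1 − MPC) = 1/(1 − 0.72) = 1/0.28 ≈ 3.571.
Need ΔY = −£341 billion, so ΔG = ΔY/k = (−£341 billion) × 0.28 ≈ −£95 billion.
The government should cut government purchases by £95 billion.

−£95 billion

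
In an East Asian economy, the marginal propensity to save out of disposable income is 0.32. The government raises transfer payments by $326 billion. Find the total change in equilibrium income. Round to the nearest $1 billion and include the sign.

MPC = 1 − MPS = 1 − 0.32 = 0.68.
The transfer change shifts disposable income by +$326 billion, so first-round consumption changes by c·ΔTR = 0.68 × (+$326 billion) = +$221.68 billion.
Expenditure multiplier = 1/(1 − MPC) = 1/(1 − 0.68) = 1/0.32 = 3.125.
The transfer multiplier is c × k = 2.125, so ΔY = k × (c·ΔTR) = (+$221.68 billion) / 0.32 ≈ +$693 billion.

+$693 billion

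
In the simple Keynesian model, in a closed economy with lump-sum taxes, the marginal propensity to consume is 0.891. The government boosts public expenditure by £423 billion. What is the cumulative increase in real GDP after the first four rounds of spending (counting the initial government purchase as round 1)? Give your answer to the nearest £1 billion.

Round 1 adds ΔG = £423 billion; each later round is MPC = 0.891 times the previous.
After 4 rounds: 423 + 376.893 + 335.811663 + 299.208191733 = ΔG·(1 − c^4)/(1 − c) = 423 × (1 − 0.630247042161)/0.109 ≈ £1,435 billion.

£1,435 billion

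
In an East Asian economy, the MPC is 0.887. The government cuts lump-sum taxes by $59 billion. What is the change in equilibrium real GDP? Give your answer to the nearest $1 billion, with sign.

+$463 billion

A lump-sum tax change of −$59 billion shifts disposable income by +$59 billion; first-round consumption changes by −c × ΔT = −0.887 × (−$59 billion) = +$52.333 billion.
Expenditure multiplier = 1/(1 − MPC) = 1/(1 − 0.887) = 1/0.113 ≈ 8.85.
The tax multiplier is −c × k ≈ −7.85, so ΔY = k × (−c·ΔT) = (+$52.333 billion) / 0.113 ≈ +$463 billion.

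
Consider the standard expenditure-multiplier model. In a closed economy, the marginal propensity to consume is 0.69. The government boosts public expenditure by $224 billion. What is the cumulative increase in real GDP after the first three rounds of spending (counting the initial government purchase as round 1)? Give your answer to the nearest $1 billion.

Round 1 adds ΔG = $224 billion; each later round is MPC = 0.69 times the previous.
After 3 rounds: 224 + 154.56 + 106.6464 = ΔG·(1 − c^3)/(1 − c) = 224 × (1 − 0.328509)/0.31 ≈ $485 billion.

$485 billion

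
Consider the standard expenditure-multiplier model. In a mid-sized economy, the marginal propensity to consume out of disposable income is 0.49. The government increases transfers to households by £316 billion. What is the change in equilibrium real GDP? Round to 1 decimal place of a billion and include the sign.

+£303.6 billion

The transfer change shifts disposable income by +£316 billion, so first-round consumption changes by c·ΔTR = 0.49 × (+£316 billion) = +£154.84 billion.
Expenditure multiplier = 1/(1 − MPC) = 1/(1 − 0.49) = 1/0.51 ≈ 1.961.
The transfer multiplier is c × k ≈ 0.961, so ΔY = k × (c·ΔTR) = (+£154.84 billion) / 0.51 ≈ +£303.6 billion.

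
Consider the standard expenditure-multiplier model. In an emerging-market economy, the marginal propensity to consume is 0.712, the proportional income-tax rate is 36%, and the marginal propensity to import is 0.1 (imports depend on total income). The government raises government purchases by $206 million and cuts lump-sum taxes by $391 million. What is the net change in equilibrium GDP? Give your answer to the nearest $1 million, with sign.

Expenditure multiplier = 1/(1 − c(1−t) + m) = 1/(1 − 0.712×0.64 + 0.1) = 1/0.64432 ≈ 1.552.
ΔG contributes k·ΔG = (+$206 million) / 0.64432 ≈ +$319.7 million.
ΔT of −$391 million changes first-round spending by −c·ΔT = +$278.392 million, contributing k·(−c·ΔT) = (+$278.392 million) / 0.64432 ≈ +$432.1 million.
Net ΔY = k(ΔG − c·ΔT) = (+$484.392 million) / 0.64432 ≈ +$752 million.

+$752 million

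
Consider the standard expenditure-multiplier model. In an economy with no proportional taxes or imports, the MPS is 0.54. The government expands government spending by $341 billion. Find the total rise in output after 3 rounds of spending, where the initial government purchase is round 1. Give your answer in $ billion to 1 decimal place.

MPC = 1 − MPS = 1 − 0.54 = 0.46.
Round 1 adds ΔG = $341 billion; each later round is MPC = 0.46 times the previous.
After 3 rounds: 341 + 156.86 + 72.1556 = ΔG·(1 − c^3)/(1 − c) = 341 × (1 − 0.097336)/0.54 ≈ $570 billion.

$570.0 billion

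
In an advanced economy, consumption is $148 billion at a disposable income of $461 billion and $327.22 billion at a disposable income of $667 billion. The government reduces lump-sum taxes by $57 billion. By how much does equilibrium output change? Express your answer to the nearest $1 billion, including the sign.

+$381 billion

MPC = ΔC/ΔYd = (327.22 − 148)/(667 − 461) = 179.22/206 = 0.87.
A lump-sum tax change of −$57 billion shifts disposable income by +$57 billion; first-round consumption changes by −c × ΔT = −0.87 × (−$57 billion) = +$49.59 billion.
Expenditure multiplier = 1/(1 − MPC) = 1/(1 − 0.87) = 1/0.13 ≈ 7.692.
The tax multiplier is −c × k ≈ −6.692, so ΔY = k × (−c·ΔT) = (+$49.59 billion) / 0.13 ≈ +$381 billion.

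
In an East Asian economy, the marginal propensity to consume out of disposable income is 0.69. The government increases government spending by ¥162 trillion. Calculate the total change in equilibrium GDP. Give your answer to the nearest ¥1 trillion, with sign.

+¥523 trillion

Government-spending multiplier = 1/(1 − MPC) = 1/(1 − 0.69) = 1/0.31 ≈ 3.226.
ΔY = k × ΔG = (+¥162 trillion) / 0.31 ≈ +¥523 trillion.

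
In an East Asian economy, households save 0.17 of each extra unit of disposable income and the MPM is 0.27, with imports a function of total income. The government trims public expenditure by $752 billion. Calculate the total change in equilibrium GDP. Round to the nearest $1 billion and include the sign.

−$1,709 billion

MPC = 1 − MPS = 1 − 0.17 = 0.83.
Spending multiplier = 1/(1 − c + m) = 1/(1 − 0.83 + 0.27) = 1/0.44 ≈ 2.273.
ΔY = k × ΔG = (−$752 billion) / 0.44 ≈ −$1,709 billion.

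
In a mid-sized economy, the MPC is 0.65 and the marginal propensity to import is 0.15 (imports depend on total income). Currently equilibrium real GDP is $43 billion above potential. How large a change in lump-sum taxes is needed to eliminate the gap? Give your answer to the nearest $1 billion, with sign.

Spending multiplier = 1/(1 − c + m) = 1/(1 − 0.65 + 0.15) = 1/0.5 = 2.
Tax multiplier = −c·k = −0.65/0.5 = −1.3. Need ΔY = −$43 billion, so ΔT = ΔY/(−c·k) = −(−$43 billion) × 0.5 / 0.65 ≈ +$33 billion.
The government should raise lump-sum taxes by $33 billion.

+$33 billion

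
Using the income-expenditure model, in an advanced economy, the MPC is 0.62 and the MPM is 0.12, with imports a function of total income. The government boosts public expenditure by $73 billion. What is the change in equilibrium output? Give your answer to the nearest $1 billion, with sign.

Government-spending multiplier = 1/(1 − c + m) = 1/(1 − 0.62 + 0.12) = 1/0.5 = 2.
ΔY = k × ΔG = (+$73 billion) / 0.5 = +$146 billion.

+$146 billion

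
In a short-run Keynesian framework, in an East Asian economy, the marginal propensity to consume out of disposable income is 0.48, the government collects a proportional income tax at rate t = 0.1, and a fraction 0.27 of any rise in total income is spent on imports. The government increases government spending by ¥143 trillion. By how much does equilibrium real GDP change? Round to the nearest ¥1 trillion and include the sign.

Spending multiplier = 1/(1 − c(1−t) + m) = 1/(1 − 0.48×0.9 + 0.27) = 1/0.838 ≈ 1.193.
ΔY = k × ΔG = (+¥143 trillion) / 0.838 ≈ +¥171 trillion.

+¥171 trillion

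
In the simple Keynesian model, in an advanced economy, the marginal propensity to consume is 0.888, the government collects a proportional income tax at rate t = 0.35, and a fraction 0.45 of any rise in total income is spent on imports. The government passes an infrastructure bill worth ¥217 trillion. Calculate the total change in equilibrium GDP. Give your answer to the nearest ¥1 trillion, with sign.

Government-spending multiplier = 1/(1 − c(1−t) + m) = 1/(1 − 0.888×0.65 + 0.45) = 1/0.8728 ≈ 1.146.
ΔY = k × ΔG = (+¥217 trillion) / 0.8728 ≈ +¥249 trillion.

+¥249 trillion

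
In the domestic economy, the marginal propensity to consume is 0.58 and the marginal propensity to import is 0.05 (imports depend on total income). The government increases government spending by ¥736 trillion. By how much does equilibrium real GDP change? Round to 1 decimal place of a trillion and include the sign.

Government-spending multiplier = 1/(1 − c + m) = 1/(1 − 0.58 + 0.05) = 1/0.47 ≈ 2.128.
ΔY = k × ΔG = (+¥736 trillion) / 0.47 ≈ +¥1,566 trillion.

+¥1,566.0 trillion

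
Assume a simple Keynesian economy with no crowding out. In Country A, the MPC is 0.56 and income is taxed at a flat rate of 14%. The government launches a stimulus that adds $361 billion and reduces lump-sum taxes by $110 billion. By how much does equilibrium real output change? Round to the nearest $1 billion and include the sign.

Expenditure multiplier = 1/(1 − c(1−t)) = 1/(1 − 0.56×0.86) = 1/0.5184 ≈ 1.929.
ΔG contributes k·ΔG = (+$361 billion) / 0.5184 ≈ +$696.4 billion.
ΔT of −$110 billion changes first-round spending by −c·ΔT = +$61.6 billion, contributing k·(−c·ΔT) = (+$61.6 billion) / 0.5184 ≈ +$118.8 billion.
Net ΔY = k(ΔG − c·ΔT) = (+$422.6 billion) / 0.5184 ≈ +$815 billion.

+$815 billion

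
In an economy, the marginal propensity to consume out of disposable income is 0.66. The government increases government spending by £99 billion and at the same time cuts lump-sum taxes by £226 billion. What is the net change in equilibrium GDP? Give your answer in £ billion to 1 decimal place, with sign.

Expenditure multiplier = 1/(1 − MPC) = 1/(1 − 0.66) = 1/0.34 ≈ 2.941.
ΔG contributes k·ΔG = (+£99 billion) / 0.34 ≈ +£291.2 billion.
ΔT of −£226 billion changes first-round spending by −c·ΔT = +£149.16 billion, contributing k·(−c·ΔT) = (+£149.16 billion) / 0.34 ≈ +£438.7 billion.
Net ΔY = k(ΔG − c·ΔT) = (+£248.16 billion) / 0.34 ≈ +£729.9 billion.

+£729.9 billion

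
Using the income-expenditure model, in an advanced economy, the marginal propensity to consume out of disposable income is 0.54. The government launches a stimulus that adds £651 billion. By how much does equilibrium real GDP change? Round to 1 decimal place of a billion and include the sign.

Government-spending multiplier = 1/(1 − MPC) = 1/(1 − 0.54) = 1/0.46 ≈ 2.174.
ΔY = k × ΔG = (+£651 billion) / 0.46 ≈ +£1,415.2 billion.

+£1,415.2 billion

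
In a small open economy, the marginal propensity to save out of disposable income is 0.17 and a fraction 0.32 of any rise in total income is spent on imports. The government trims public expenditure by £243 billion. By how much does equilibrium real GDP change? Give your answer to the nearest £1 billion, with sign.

MPC = 1 − MPS = 1 − 0.17 = 0.83.
Expenditure multiplier = 1/(1 − c + m) = 1/(1 − 0.83 + 0.32) = 1/0.49 ≈ 2.041.
ΔY = k × ΔG = (−£243 billion) / 0.49 ≈ −£496 billion.

−£496 billion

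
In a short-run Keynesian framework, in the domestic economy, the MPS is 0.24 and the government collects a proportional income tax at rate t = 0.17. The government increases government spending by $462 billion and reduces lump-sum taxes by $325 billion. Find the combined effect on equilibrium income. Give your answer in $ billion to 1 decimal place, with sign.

MPC = 1 − MPS = 1 − 0.24 = 0.76.
Expenditure multiplier = 1/(1 − c(1−t)) = 1/(1 − 0.76×0.83) = 1/0.3692 ≈ 2.709.
ΔG contributes k·ΔG = (+$462 billion) / 0.3692 ≈ +$1,251.4 billion.
ΔT of −$325 billion changes first-round spending by −c·ΔT = +$247 billion, contributing k·(−c·ΔT) = (+$247 billion) / 0.3692 ≈ +$669 billion.
Net ΔY = k(ΔG − c·ΔT) = (+$709 billion) / 0.3692 ≈ +$1,920.4 billion.

+$1,920.4 billion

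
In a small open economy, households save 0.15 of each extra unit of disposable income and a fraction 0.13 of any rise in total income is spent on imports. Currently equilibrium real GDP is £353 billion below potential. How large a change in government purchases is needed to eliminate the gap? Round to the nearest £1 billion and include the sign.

+£99 billion

MPC = 1 − MPS = 1 − 0.15 = 0.85.
Spending multiplier = 1/(1 − c + m) = 1/(1 − 0.85 + 0.13) = 1/0.28 ≈ 3.571.
Need ΔY = +£353 billion, so ΔG = ΔY/k = (+£353 billion) × 0.28 ≈ +£99 billion.
The government should increase government purchases by £99 billion.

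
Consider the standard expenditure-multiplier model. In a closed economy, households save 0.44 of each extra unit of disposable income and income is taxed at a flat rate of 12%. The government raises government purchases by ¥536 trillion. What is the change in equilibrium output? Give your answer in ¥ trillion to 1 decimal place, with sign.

MPC = 1 − MPS = 1 − 0.44 = 0.56.
Expenditure multiplier = 1/(1 − c(1−t)) = 1/(1 − 0.56×0.88) = 1/0.5072 ≈ 1.972.
ΔY = k × ΔG = (+¥536 trillion) / 0.5072 ≈ +¥1,056.8 trillion.

+¥1,056.8 trillion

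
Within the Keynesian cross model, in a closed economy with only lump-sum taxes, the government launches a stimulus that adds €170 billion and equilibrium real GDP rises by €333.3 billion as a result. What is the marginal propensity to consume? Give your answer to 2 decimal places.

Implied spending multiplier k = ΔY/ΔG = 333.3/170 ≈ 1.9606.
Since k = 1/(1 − MPC), MPC = 1 − 1/k = 1 − ΔG/ΔY = 1 − 170/333.3 ≈ 0.49.

0.49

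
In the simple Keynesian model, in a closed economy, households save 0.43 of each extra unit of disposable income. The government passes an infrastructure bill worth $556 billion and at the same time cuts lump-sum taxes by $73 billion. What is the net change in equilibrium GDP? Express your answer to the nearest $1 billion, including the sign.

+$1,390 billion

MPC = 1 − MPS = 1 − 0.43 = 0.57.
Expenditure multiplier = 1/(1 − MPC) = 1/(1 − 0.57) = 1/0.43 ≈ 2.326.
ΔG contributes k·ΔG = (+$556 billion) / 0.43 ≈ +$1,293 billion.
ΔT of −$73 billion changes first-round spending by −c·ΔT = +$41.61 billion, contributing k·(−c·ΔT) = (+$41.61 billion) / 0.43 ≈ +$96.8 billion.
Net ΔY = k(ΔG − c·ΔT) = (+$597.61 billion) / 0.43 ≈ +$1,390 billion.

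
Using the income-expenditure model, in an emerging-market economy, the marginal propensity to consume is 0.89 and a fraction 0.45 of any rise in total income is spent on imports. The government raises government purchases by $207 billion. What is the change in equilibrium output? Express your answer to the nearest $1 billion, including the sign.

+$370 billion

Expenditure multiplier = 1/(1 − c + m) = 1/(1 − 0.89 + 0.45) = 1/0.56 ≈ 1.786.
ΔY = k × ΔG = (+$207 billion) / 0.56 ≈ +$370 billion.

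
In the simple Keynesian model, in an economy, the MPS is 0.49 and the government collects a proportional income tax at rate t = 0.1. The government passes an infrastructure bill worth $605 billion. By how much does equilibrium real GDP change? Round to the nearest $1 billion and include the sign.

MPC = 1 − MPS = 1 − 0.49 = 0.51.
Government-spending multiplier = 1/(1 − c(1−t)) = 1/(1 − 0.51×0.9) = 1/0.541 ≈ 1.848.
ΔY = k × ΔG = (+$605 billion) / 0.541 ≈ +$1,118 billion.

+$1,118 billion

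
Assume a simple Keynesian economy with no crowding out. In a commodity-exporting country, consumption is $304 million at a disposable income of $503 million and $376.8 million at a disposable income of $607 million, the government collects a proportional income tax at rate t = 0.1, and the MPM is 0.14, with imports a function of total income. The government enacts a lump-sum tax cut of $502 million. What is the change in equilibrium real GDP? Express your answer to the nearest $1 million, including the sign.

MPC = ΔC/ΔYd = (376.8 − 304)/(607 − 503) = 72.8/104 = 0.7.
A lump-sum tax change of −$502 million shifts disposable income by +$502 million; first-round consumption changes by −c × ΔT = −0.7 × (−$502 million) = +$351.4 million.
Expenditure multiplier = 1/(1 − c(1−t) + m) = 1/(1 − 0.7×0.9 + 0.14) = 1/0.51 ≈ 1.961.
The tax multiplier is −c × k ≈ −1.373, so ΔY = k × (−c·ΔT) = (+$351.4 million) / 0.51 ≈ +$689 million.

+$689 million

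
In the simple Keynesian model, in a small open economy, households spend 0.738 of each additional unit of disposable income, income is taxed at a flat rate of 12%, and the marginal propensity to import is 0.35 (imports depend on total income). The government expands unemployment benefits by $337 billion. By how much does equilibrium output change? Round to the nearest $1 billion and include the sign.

The transfer change shifts disposable income by +$337 billion, so first-round consumption changes by c·ΔTR = 0.738 × (+$337 billion) = +$248.706 billion.
Expenditure multiplier = 1/(1 − c(1−t) + m) = 1/(1 − 0.738×0.88 + 0.35) = 1/0.70056 ≈ 1.427.
The transfer multiplier is c × k ≈ 1.053, so ΔY = k × (c·ΔTR) = (+$248.706 billion) / 0.70056 ≈ +$355 billion.

+$355 billion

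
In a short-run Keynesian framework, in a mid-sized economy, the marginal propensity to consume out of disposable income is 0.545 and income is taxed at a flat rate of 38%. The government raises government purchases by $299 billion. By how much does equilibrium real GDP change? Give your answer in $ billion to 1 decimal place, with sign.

Spending multiplier = 1/(1 − c(1−t)) = 1/(1 − 0.545×0.62) = 1/0.6621 ≈ 1.51.
ΔY = k × ΔG = (+$299 billion) / 0.6621 ≈ +$451.6 billion.

+$451.6 billion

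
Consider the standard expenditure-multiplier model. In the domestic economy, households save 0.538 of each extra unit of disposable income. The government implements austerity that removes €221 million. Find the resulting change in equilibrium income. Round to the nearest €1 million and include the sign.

MPC = 1 − MPS = 1 − 0.538 = 0.462.
Spending multiplier = 1/(1 − MPC) = 1/(1 − 0.462) = 1/0.538 ≈ 1.859.
ΔY = k × ΔG = (−€221 million) / 0.538 ≈ −€411 million.

−€411 million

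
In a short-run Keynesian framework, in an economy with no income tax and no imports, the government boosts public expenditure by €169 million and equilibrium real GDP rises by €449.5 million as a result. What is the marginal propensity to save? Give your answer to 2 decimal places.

0.38

Implied spending multiplier k = ΔY/ΔG = 449.5/169 ≈ 2.6598.
Since k = 1/(1 − MPC), MPC = 1 − 1/k = 1 − ΔG/ΔY = 1 − 169/449.5 ≈ 0.62.
MPS = 1 − MPC = 0.38.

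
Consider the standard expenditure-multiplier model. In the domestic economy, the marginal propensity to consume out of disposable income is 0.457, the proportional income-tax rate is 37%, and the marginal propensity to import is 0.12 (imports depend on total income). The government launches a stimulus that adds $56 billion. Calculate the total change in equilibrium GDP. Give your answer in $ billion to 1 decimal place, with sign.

+$67.3 billion

Spending multiplier = 1/(1 − c(1−t) + m) = 1/(1 − 0.457×0.63 + 0.12) = 1/0.83209 ≈ 1.202.
ΔY = k × ΔG = (+$56 billion) / 0.83209 ≈ +$67.3 billion.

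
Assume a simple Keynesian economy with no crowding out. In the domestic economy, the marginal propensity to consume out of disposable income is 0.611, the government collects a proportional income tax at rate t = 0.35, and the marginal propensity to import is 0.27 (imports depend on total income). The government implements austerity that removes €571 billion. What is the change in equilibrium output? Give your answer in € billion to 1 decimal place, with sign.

−€654.2 billion

Spending multiplier = 1/(1 − c(1−t) + m) = 1/(1 − 0.611×0.65 + 0.27) = 1/0.87285 ≈ 1.146.
ΔY = k × ΔG = (−€571 billion) / 0.87285 ≈ −€654.2 billion.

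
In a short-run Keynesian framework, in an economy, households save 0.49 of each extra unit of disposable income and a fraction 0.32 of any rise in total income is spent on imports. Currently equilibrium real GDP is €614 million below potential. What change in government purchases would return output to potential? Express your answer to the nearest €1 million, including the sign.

MPC = 1 − MPS = 1 − 0.49 = 0.51.
Spending multiplier = 1/(1 − c + m) = 1/(1 − 0.51 + 0.32) = 1/0.81 ≈ 1.235.
Need ΔY = +€614 million, so ΔG = ΔY/k = (+€614 million) × 0.81 ≈ +€497 million.
The government should increase government purchases by €497 million.

+€497 million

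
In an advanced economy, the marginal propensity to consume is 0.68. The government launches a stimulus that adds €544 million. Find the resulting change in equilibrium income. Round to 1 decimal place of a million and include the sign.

Government-spending multiplier = 1/(1 − MPC) = 1/(1 − 0.68) = 1/0.32 = 3.125.
ΔY = k × ΔG = (+€544 million) / 0.32 = +€1,700 million.

+€1,700.0 million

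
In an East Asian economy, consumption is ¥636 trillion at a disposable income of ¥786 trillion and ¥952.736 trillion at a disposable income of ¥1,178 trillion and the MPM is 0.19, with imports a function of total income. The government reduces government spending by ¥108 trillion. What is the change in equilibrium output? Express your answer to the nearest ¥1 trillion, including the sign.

MPC = ΔC/ΔYd = (952.736 − 636)/(1,178 − 786) = 316.736/392 = 0.808.
Spending multiplier = 1/(1 − c + m) = 1/(1 − 0.808 + 0.19) = 1/0.382 ≈ 2.618.
ΔY = k × ΔG = (−¥108 trillion) / 0.382 ≈ −¥283 trillion.

−¥283 trillion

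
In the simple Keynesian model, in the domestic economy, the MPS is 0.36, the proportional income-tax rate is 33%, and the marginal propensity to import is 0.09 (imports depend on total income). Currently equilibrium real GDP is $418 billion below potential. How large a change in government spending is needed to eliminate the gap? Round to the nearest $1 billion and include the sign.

MPC = 1 − MPS = 1 − 0.36 = 0.64.
Spending multiplier = 1/(1 − c(1−t) + m) = 1/(1 − 0.64×0.67 + 0.09) = 1/0.6612 ≈ 1.512.
Need ΔY = +$418 billion, so ΔG = ΔY/k = (+$418 billion) × 0.6612 ≈ +$276 billion.
The government should increase government spending by $276 billion.

+$276 billion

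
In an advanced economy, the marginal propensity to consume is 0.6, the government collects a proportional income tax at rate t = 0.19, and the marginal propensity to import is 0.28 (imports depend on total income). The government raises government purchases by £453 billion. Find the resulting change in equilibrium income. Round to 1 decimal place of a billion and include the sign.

+£570.5 billion

Expenditure multiplier = 1/(1 − c(1−t) + m) = 1/(1 − 0.6×0.81 + 0.28) = 1/0.794 ≈ 1.259.
ΔY = k × ΔG = (+£453 billion) / 0.794 ≈ +£570.5 billion.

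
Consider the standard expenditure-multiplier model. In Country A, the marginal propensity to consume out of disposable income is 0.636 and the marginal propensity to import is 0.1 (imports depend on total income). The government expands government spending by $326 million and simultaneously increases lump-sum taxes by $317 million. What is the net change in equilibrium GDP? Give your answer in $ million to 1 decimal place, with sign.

+$268.1 million

Expenditure multiplier = 1/(1 − c + m) = 1/(1 − 0.636 + 0.1) = 1/0.464 ≈ 2.155.
ΔG contributes k·ΔG = (+$326 million) / 0.464 ≈ +$702.6 million.
ΔT of +$317 million changes first-round spending by −c·ΔT = −$201.612 million, contributing k·(−c·ΔT) = (−$201.612 million) / 0.464 ≈ −$434.5 million.
Net ΔY = k(ΔG − c·ΔT) = (+$124.388 million) / 0.464 ≈ +$268.1 million.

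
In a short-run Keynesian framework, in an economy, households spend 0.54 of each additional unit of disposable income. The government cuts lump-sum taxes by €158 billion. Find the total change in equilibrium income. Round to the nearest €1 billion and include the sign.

A lump-sum tax change of −€158 billion shifts disposable income by +€158 billion; first-round consumption changes by −c × ΔT = −0.54 × (−€158 billion) = +€85.32 billion.
Expenditure multiplier = 1/(1 − MPC) = 1/(1 − 0.54) = 1/0.46 ≈ 2.174.
The tax multiplier is −c × k ≈ −1.174, so ΔY = k × (−c·ΔT) = (+€85.32 billion) / 0.46 ≈ +€185 billion.

+€185 billion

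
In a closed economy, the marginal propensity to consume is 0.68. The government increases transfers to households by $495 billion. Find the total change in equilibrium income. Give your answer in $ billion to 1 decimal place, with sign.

The transfer change shifts disposable income by +$495 billion, so first-round consumption changes by c·ΔTR = 0.68 × (+$495 billion) = +$336.6 billion.
Expenditure multiplier = 1/(1 − MPC) = 1/(1 − 0.68) = 1/0.32 = 3.125.
The transfer multiplier is c × k = 2.125, so ΔY = k × (c·ΔTR) = (+$336.6 billion) / 0.32 ≈ +$1,051.9 billion.

+$1,051.9 billion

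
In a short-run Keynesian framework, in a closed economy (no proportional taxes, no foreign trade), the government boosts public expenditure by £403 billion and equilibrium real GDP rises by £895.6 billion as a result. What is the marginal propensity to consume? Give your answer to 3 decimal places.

Implied spending multiplier k = ΔY/ΔG = 895.6/403 ≈ 2.2223.
Since k = 1/(1 − MPC), MPC = 1 − 1/k = 1 − ΔG/ΔY = 1 − 403/895.6 ≈ 0.550.

0.550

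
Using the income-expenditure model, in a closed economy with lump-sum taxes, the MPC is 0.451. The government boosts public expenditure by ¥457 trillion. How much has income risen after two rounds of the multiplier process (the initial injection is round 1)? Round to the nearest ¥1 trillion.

¥663 trillion

Round 1 adds ΔG = ¥457 trillion; each later round is MPC = 0.451 times the previous.
After 2 rounds: 457 + 206.107 = ΔG·(1 − c^2)/(1 − c) = 457 × (1 − 0.203401)/0.549 ≈ ¥663 trillion.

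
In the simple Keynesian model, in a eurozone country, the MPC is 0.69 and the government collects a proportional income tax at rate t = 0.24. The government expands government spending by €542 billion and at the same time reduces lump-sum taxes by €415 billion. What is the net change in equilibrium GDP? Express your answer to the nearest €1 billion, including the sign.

Expenditure multiplier = 1/(1 − c(1−t)) = 1/(1 − 0.69×0.76) = 1/0.4756 ≈ 2.103.
ΔG contributes k·ΔG = (+€542 billion) / 0.4756 ≈ +€1,139.6 billion.
ΔT of −€415 billion changes first-round spending by −c·ΔT = +€286.35 billion, contributing k·(−c·ΔT) = (+€286.35 billion) / 0.4756 ≈ +€602.1 billion.
Net ΔY = k(ΔG − c·ΔT) = (+€828.35 billion) / 0.4756 ≈ +€1,742 billion.

+€1,742 billion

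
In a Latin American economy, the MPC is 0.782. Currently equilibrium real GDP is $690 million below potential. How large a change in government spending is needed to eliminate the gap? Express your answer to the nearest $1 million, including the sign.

Spending multiplier = 1/(1 − MPC) = 1/(1 − 0.782) = 1/0.218 ≈ 4.587.
Need ΔY = +$690 million, so ΔG = ΔY/k = (+$690 million) × 0.218 ≈ +$150 million.
The government should increase government spending by $150 million.

+$150 million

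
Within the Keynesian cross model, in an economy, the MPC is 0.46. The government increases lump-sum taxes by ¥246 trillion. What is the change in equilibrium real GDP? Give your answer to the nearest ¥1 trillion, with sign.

−¥210 trillion

A lump-sum tax change of +¥246 trillion shifts disposable income by −¥246 trillion; first-round consumption changes by −c × ΔT = −0.46 × (+¥246 trillion) = −¥113.16 trillion.
Expenditure multiplier = 1/(1 − MPC) = 1/(1 − 0.46) = 1/0.54 ≈ 1.852.
The tax multiplier is −c × k ≈ −0.852, so ΔY = k × (−c·ΔT) = (−¥113.16 trillion) / 0.54 ≈ −¥210 trillion.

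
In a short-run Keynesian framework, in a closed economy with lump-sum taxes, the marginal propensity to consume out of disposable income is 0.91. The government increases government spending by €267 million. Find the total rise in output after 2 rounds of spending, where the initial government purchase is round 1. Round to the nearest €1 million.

Round 1 adds ΔG = €267 million; each later round is MPC = 0.91 times the previous.
After 2 rounds: 267 + 242.97 = ΔG·(1 − c^2)/(1 − c) = 267 × (1 − 0.8281)/0.09 ≈ €510 million.

€510 million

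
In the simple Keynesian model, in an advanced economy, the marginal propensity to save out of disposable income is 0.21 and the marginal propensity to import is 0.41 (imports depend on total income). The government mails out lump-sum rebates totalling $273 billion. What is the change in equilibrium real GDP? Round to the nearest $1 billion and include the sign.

MPC = 1 − MPS = 1 − 0.21 = 0.79.
A lump-sum tax change of −$273 billion shifts disposable income by +$273 billion; first-round consumption changes by −c × ΔT = −0.79 × (−$273 billion) = +$215.67 billion.
Expenditure multiplier = 1/(1 − c + m) = 1/(1 − 0.79 + 0.41) = 1/0.62 ≈ 1.613.
The tax multiplier is −c × k ≈ −1.274, so ΔY = k × (−c·ΔT) = (+$215.67 billion) / 0.62 ≈ +$348 billion.

+$348 billion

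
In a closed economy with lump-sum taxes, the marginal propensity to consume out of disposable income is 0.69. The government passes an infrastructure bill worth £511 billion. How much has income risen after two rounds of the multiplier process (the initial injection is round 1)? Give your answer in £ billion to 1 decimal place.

Round 1 adds ΔG = £511 billion; each later round is MPC = 0.69 times the previous.
After 2 rounds: 511 + 352.59 = ΔG·(1 − c^2)/(1 − c) = 511 × (1 − 0.4761)/0.31 ≈ £863.6 billion.

£863.6 billion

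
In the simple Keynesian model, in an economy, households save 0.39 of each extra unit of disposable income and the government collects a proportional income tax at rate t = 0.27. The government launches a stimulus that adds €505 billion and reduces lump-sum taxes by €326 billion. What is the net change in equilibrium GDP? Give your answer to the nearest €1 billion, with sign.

+€1,269 billion

MPC = 1 − MPS = 1 − 0.39 = 0.61.
Expenditure multiplier = 1/(1 − c(1−t)) = 1/(1 − 0.61×0.73) = 1/0.5547 ≈ 1.803.
ΔG contributes k·ΔG = (+€505 billion) / 0.5547 ≈ +€910.4 billion.
ΔT of −€326 billion changes first-round spending by −c·ΔT = +€198.86 billion, contributing k·(−c·ΔT) = (+€198.86 billion) / 0.5547 ≈ +€358.5 billion.
Net ΔY = k(ΔG − c·ΔT) = (+€703.86 billion) / 0.5547 ≈ +€1,269 billion.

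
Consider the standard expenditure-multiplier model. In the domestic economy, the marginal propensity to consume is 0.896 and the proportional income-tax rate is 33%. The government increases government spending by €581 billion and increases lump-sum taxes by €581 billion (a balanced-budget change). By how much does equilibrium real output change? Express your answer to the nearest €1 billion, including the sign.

Expenditure multiplier = 1/(1 − c(1−t)) = 1/(1 − 0.896×0.67) = 1/0.39968 ≈ 2.502.
ΔG contributes k·ΔG = (+€581 billion) / 0.39968 ≈ +€1,453.7 billion.
ΔT of +€581 billion changes first-round spending by −c·ΔT = −€520.576 billion, contributing k·(−c·ΔT) = (−€520.576 billion) / 0.39968 ≈ −€1,302.5 billion.
Net ΔY = k(ΔG − c·ΔT) = (+€60.424 billion) / 0.39968 ≈ +€151 billion.

+€151 billion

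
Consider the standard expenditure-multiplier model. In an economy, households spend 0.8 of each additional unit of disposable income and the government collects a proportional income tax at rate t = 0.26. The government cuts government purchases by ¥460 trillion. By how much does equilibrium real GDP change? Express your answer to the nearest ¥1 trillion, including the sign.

−¥1,127 trillion

Government-spending multiplier = 1/(1 − c(1−t)) = 1/(1 − 0.8×0.74) = 1/0.408 ≈ 2.451.
ΔY = k × ΔG = (−¥460 trillion) / 0.408 ≈ −¥1,127 trillion.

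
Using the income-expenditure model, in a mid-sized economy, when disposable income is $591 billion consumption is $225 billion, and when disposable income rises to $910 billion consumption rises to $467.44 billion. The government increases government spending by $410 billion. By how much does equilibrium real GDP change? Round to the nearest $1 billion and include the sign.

+$1,708 billion

MPC = ΔC/ΔYd = (467.44 − 225)/(910 − 591) = 242.44/319 = 0.76.
Spending multiplier = 1/(1 − MPC) = 1/(1 − 0.76) = 1/0.24 ≈ 4.167.
ΔY = k × ΔG = (+$410 billion) / 0.24 ≈ +$1,708 billion.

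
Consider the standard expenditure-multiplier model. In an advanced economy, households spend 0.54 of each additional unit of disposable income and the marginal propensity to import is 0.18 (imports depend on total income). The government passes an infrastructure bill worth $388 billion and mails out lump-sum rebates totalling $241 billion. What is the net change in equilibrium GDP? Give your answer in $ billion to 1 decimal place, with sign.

Expenditure multiplier = 1/(1 − c + m) = 1/(1 − 0.54 + 0.18) = 1/0.64 ≈ 1.563.
ΔG contributes k·ΔG = (+$388 billion) / 0.64 ≈ +$606.3 billion.
ΔT of −$241 billion changes first-round spending by −c·ΔT = +$130.14 billion, contributing k·(−c·ΔT) = (+$130.14 billion) / 0.64 ≈ +$203.3 billion.
Net ΔY = k(ΔG − c·ΔT) = (+$518.14 billion) / 0.64 ≈ +$809.6 billion.

+$809.6 billion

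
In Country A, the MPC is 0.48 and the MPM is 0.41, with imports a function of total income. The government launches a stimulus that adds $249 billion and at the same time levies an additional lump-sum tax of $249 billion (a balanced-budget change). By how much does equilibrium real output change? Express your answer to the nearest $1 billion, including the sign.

+$139 billion

Expenditure multiplier = 1/(1 − c + m) = 1/(1 − 0.48 + 0.41) = 1/0.93 ≈ 1.075.
ΔG contributes k·ΔG = (+$249 billion) / 0.93 ≈ +$267.7 billion.
ΔT of +$249 billion changes first-round spending by −c·ΔT = −$119.52 billion, contributing k·(−c·ΔT) = (−$119.52 billion) / 0.93 ≈ −$128.5 billion.
Net ΔY = k(ΔG − c·ΔT) = (+$129.48 billion) / 0.93 ≈ +$139 billion.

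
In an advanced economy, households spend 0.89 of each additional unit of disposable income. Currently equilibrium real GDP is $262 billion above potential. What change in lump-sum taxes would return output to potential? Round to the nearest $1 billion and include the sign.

+$32 billion

Spending multiplier = 1/(1 − MPC) = 1/(1 − 0.89) = 1/0.11 ≈ 9.091.
Tax multiplier = −c·k = −0.89/0.11 ≈ −8.091. Need ΔY = −$262 billion, so ΔT = ΔY/(−c·k) = −(−$262 billion) × 0.11 / 0.89 ≈ +$32 billion.
The government should raise lump-sum taxes by $32 billion.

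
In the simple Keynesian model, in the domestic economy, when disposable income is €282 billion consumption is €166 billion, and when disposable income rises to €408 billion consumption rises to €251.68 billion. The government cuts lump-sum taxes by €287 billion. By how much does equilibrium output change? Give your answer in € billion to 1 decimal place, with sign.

+€609.9 billion

MPC = ΔC/ΔYd = (251.68 − 166)/(408 − 282) = 85.68/126 = 0.68.
A lump-sum tax change of −€287 billion shifts disposable income by +€287 billion; first-round consumption changes by −c × ΔT = −0.68 × (−€287 billion) = +€195.16 billion.
Expenditure multiplier = 1/(1 − MPC) = 1/(1 − 0.68) = 1/0.32 = 3.125.
The tax multiplier is −c × k = −2.125, so ΔY = k × (−c·ΔT) = (+€195.16 billion) / 0.32 ≈ +€609.9 billion.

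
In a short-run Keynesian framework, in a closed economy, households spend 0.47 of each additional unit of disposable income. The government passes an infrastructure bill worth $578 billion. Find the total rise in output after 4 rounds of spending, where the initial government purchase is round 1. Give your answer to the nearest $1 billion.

$1,037 billion

Round 1 adds ΔG = $578 billion; each later round is MPC = 0.47 times the previous.
After 4 rounds: 578 + 271.66 + 127.6802 + 60.009694 = ΔG·(1 − c^4)/(1 − c) = 578 × (1 − 0.04879681)/0.53 ≈ $1,037 billion.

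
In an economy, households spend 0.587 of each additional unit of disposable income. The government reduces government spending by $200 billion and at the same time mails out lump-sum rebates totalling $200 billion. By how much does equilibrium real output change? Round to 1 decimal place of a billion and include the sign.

Expenditure multiplier = 1/(1 − MPC) = 1/(1 − 0.587) = 1/0.413 ≈ 2.421.
ΔG contributes k·ΔG = (−$200 billion) / 0.413 ≈ −$484.3 billion.
ΔT of −$200 billion changes first-round spending by −c·ΔT = +$117.4 billion, contributing k·(−c·ΔT) = (+$117.4 billion) / 0.413 ≈ +$284.3 billion.
With ΔG = ΔT and no other leakages, the balanced-budget multiplier is 1, so ΔY = ΔG = −$200 billion.

−$200.0 billion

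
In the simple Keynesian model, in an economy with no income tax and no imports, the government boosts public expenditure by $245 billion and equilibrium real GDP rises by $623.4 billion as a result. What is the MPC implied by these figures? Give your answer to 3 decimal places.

Implied spending multiplier k = ΔY/ΔG = 623.4/245 ≈ 2.5445.
Since k = 1/(1 − MPC), MPC = 1 − 1/k = 1 − ΔG/ΔY = 1 − 245/623.4 ≈ 0.607.

0.607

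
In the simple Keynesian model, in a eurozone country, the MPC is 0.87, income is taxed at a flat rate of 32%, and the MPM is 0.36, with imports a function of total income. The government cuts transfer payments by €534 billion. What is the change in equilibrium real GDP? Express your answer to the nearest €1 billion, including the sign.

−€605 billion

The transfer change shifts disposable income by −€534 billion, so first-round consumption changes by c·ΔTR = 0.87 × (−€534 billion) = −€464.58 billion.
Expenditure multiplier = 1/(1 − c(1−t) + m) = 1/(1 − 0.87×0.68 + 0.36) = 1/0.7684 ≈ 1.301.
The transfer multiplier is c × k ≈ 1.132, so ΔY = k × (c·ΔTR) = (−€464.58 billion) / 0.7684 ≈ −€605 billion.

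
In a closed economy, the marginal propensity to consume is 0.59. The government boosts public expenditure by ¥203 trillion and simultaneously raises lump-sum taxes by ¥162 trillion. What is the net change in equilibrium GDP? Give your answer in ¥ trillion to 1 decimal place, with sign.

+¥262.0 trillion

Expenditure multiplier = 1/(1 − MPC) = 1/(1 − 0.59) = 1/0.41 ≈ 2.439.
ΔG contributes k·ΔG = (+¥203 trillion) / 0.41 ≈ +¥495.1 trillion.
ΔT of +¥162 trillion changes first-round spending by −c·ΔT = −¥95.58 trillion, contributing k·(−c·ΔT) = (−¥95.58 trillion) / 0.41 ≈ −¥233.1 trillion.
Net ΔY = k(ΔG − c·ΔT) = (+¥107.42 trillion) / 0.41 = +¥262 trillion.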